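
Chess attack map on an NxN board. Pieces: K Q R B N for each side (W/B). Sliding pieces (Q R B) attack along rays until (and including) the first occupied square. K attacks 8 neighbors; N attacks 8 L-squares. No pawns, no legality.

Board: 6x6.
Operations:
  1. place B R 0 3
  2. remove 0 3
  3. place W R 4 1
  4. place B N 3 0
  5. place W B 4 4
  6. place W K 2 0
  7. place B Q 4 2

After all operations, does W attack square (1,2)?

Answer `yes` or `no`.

Op 1: place BR@(0,3)
Op 2: remove (0,3)
Op 3: place WR@(4,1)
Op 4: place BN@(3,0)
Op 5: place WB@(4,4)
Op 6: place WK@(2,0)
Op 7: place BQ@(4,2)
Per-piece attacks for W:
  WK@(2,0): attacks (2,1) (3,0) (1,0) (3,1) (1,1)
  WR@(4,1): attacks (4,2) (4,0) (5,1) (3,1) (2,1) (1,1) (0,1) [ray(0,1) blocked at (4,2)]
  WB@(4,4): attacks (5,5) (5,3) (3,5) (3,3) (2,2) (1,1) (0,0)
W attacks (1,2): no

Answer: no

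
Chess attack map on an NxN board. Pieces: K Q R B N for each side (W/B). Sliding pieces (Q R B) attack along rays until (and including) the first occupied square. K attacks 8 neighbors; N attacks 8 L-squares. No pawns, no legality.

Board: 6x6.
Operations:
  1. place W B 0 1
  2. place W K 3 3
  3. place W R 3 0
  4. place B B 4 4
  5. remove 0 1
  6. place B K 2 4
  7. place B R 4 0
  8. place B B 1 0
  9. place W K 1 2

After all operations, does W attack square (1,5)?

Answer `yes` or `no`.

Answer: no

Derivation:
Op 1: place WB@(0,1)
Op 2: place WK@(3,3)
Op 3: place WR@(3,0)
Op 4: place BB@(4,4)
Op 5: remove (0,1)
Op 6: place BK@(2,4)
Op 7: place BR@(4,0)
Op 8: place BB@(1,0)
Op 9: place WK@(1,2)
Per-piece attacks for W:
  WK@(1,2): attacks (1,3) (1,1) (2,2) (0,2) (2,3) (2,1) (0,3) (0,1)
  WR@(3,0): attacks (3,1) (3,2) (3,3) (4,0) (2,0) (1,0) [ray(0,1) blocked at (3,3); ray(1,0) blocked at (4,0); ray(-1,0) blocked at (1,0)]
  WK@(3,3): attacks (3,4) (3,2) (4,3) (2,3) (4,4) (4,2) (2,4) (2,2)
W attacks (1,5): no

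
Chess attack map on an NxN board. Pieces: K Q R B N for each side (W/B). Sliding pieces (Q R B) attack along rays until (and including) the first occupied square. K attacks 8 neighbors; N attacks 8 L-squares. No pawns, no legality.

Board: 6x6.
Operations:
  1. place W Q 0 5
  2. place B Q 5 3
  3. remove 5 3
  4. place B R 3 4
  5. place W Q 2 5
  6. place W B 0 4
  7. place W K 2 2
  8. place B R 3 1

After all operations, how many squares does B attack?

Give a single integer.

Answer: 16

Derivation:
Op 1: place WQ@(0,5)
Op 2: place BQ@(5,3)
Op 3: remove (5,3)
Op 4: place BR@(3,4)
Op 5: place WQ@(2,5)
Op 6: place WB@(0,4)
Op 7: place WK@(2,2)
Op 8: place BR@(3,1)
Per-piece attacks for B:
  BR@(3,1): attacks (3,2) (3,3) (3,4) (3,0) (4,1) (5,1) (2,1) (1,1) (0,1) [ray(0,1) blocked at (3,4)]
  BR@(3,4): attacks (3,5) (3,3) (3,2) (3,1) (4,4) (5,4) (2,4) (1,4) (0,4) [ray(0,-1) blocked at (3,1); ray(-1,0) blocked at (0,4)]
Union (16 distinct): (0,1) (0,4) (1,1) (1,4) (2,1) (2,4) (3,0) (3,1) (3,2) (3,3) (3,4) (3,5) (4,1) (4,4) (5,1) (5,4)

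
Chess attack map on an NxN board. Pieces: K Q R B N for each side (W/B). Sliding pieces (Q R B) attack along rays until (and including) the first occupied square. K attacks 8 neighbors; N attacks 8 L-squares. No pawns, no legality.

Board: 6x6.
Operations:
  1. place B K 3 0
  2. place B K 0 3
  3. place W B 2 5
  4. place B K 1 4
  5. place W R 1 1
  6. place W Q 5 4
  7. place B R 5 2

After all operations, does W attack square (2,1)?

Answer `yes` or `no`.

Op 1: place BK@(3,0)
Op 2: place BK@(0,3)
Op 3: place WB@(2,5)
Op 4: place BK@(1,4)
Op 5: place WR@(1,1)
Op 6: place WQ@(5,4)
Op 7: place BR@(5,2)
Per-piece attacks for W:
  WR@(1,1): attacks (1,2) (1,3) (1,4) (1,0) (2,1) (3,1) (4,1) (5,1) (0,1) [ray(0,1) blocked at (1,4)]
  WB@(2,5): attacks (3,4) (4,3) (5,2) (1,4) [ray(1,-1) blocked at (5,2); ray(-1,-1) blocked at (1,4)]
  WQ@(5,4): attacks (5,5) (5,3) (5,2) (4,4) (3,4) (2,4) (1,4) (4,5) (4,3) (3,2) (2,1) (1,0) [ray(0,-1) blocked at (5,2); ray(-1,0) blocked at (1,4)]
W attacks (2,1): yes

Answer: yes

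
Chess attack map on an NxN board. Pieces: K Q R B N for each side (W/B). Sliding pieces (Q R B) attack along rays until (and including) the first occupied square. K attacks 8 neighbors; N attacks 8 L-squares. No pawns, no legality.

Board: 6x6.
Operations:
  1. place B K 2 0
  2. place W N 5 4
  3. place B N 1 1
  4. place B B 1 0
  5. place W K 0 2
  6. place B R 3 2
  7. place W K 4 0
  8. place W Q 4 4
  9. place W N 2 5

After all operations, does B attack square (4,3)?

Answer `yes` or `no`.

Answer: no

Derivation:
Op 1: place BK@(2,0)
Op 2: place WN@(5,4)
Op 3: place BN@(1,1)
Op 4: place BB@(1,0)
Op 5: place WK@(0,2)
Op 6: place BR@(3,2)
Op 7: place WK@(4,0)
Op 8: place WQ@(4,4)
Op 9: place WN@(2,5)
Per-piece attacks for B:
  BB@(1,0): attacks (2,1) (3,2) (0,1) [ray(1,1) blocked at (3,2)]
  BN@(1,1): attacks (2,3) (3,2) (0,3) (3,0)
  BK@(2,0): attacks (2,1) (3,0) (1,0) (3,1) (1,1)
  BR@(3,2): attacks (3,3) (3,4) (3,5) (3,1) (3,0) (4,2) (5,2) (2,2) (1,2) (0,2) [ray(-1,0) blocked at (0,2)]
B attacks (4,3): no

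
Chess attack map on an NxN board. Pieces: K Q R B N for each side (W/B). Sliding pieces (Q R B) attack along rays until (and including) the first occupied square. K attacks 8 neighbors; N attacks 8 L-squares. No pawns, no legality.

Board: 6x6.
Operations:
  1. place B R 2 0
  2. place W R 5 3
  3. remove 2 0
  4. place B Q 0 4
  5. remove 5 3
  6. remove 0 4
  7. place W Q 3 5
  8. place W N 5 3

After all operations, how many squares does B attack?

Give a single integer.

Op 1: place BR@(2,0)
Op 2: place WR@(5,3)
Op 3: remove (2,0)
Op 4: place BQ@(0,4)
Op 5: remove (5,3)
Op 6: remove (0,4)
Op 7: place WQ@(3,5)
Op 8: place WN@(5,3)
Per-piece attacks for B:
Union (0 distinct): (none)

Answer: 0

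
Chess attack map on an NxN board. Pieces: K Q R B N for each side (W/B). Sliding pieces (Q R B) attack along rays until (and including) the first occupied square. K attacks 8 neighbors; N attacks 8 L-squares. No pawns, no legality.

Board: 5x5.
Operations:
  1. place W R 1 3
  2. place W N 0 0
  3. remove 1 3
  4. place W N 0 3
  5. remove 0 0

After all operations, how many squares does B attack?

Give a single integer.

Answer: 0

Derivation:
Op 1: place WR@(1,3)
Op 2: place WN@(0,0)
Op 3: remove (1,3)
Op 4: place WN@(0,3)
Op 5: remove (0,0)
Per-piece attacks for B:
Union (0 distinct): (none)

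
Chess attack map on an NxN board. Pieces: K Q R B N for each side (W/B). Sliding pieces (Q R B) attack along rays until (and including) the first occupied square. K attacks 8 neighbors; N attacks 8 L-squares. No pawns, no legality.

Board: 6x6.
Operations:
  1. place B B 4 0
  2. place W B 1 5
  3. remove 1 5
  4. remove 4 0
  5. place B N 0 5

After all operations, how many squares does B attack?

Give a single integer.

Op 1: place BB@(4,0)
Op 2: place WB@(1,5)
Op 3: remove (1,5)
Op 4: remove (4,0)
Op 5: place BN@(0,5)
Per-piece attacks for B:
  BN@(0,5): attacks (1,3) (2,4)
Union (2 distinct): (1,3) (2,4)

Answer: 2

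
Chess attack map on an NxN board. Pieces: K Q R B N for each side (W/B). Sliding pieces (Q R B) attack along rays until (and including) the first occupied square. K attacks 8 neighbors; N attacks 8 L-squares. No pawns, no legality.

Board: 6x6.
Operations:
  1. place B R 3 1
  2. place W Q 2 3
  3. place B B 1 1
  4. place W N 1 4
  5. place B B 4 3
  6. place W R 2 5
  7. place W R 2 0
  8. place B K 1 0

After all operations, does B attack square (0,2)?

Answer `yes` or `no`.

Op 1: place BR@(3,1)
Op 2: place WQ@(2,3)
Op 3: place BB@(1,1)
Op 4: place WN@(1,4)
Op 5: place BB@(4,3)
Op 6: place WR@(2,5)
Op 7: place WR@(2,0)
Op 8: place BK@(1,0)
Per-piece attacks for B:
  BK@(1,0): attacks (1,1) (2,0) (0,0) (2,1) (0,1)
  BB@(1,1): attacks (2,2) (3,3) (4,4) (5,5) (2,0) (0,2) (0,0) [ray(1,-1) blocked at (2,0)]
  BR@(3,1): attacks (3,2) (3,3) (3,4) (3,5) (3,0) (4,1) (5,1) (2,1) (1,1) [ray(-1,0) blocked at (1,1)]
  BB@(4,3): attacks (5,4) (5,2) (3,4) (2,5) (3,2) (2,1) (1,0) [ray(-1,1) blocked at (2,5); ray(-1,-1) blocked at (1,0)]
B attacks (0,2): yes

Answer: yes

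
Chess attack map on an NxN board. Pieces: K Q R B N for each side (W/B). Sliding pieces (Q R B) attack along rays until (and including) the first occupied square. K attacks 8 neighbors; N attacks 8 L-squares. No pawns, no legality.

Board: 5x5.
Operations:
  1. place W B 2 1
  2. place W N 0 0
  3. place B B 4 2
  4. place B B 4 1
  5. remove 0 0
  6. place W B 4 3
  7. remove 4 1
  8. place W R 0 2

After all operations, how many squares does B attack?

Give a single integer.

Op 1: place WB@(2,1)
Op 2: place WN@(0,0)
Op 3: place BB@(4,2)
Op 4: place BB@(4,1)
Op 5: remove (0,0)
Op 6: place WB@(4,3)
Op 7: remove (4,1)
Op 8: place WR@(0,2)
Per-piece attacks for B:
  BB@(4,2): attacks (3,3) (2,4) (3,1) (2,0)
Union (4 distinct): (2,0) (2,4) (3,1) (3,3)

Answer: 4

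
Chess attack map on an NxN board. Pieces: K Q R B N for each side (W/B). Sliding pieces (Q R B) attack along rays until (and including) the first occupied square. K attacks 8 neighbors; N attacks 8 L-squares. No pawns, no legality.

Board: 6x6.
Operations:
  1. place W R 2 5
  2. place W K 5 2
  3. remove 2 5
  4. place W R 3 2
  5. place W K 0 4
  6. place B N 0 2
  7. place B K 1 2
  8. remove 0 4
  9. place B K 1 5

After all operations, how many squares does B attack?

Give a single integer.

Answer: 14

Derivation:
Op 1: place WR@(2,5)
Op 2: place WK@(5,2)
Op 3: remove (2,5)
Op 4: place WR@(3,2)
Op 5: place WK@(0,4)
Op 6: place BN@(0,2)
Op 7: place BK@(1,2)
Op 8: remove (0,4)
Op 9: place BK@(1,5)
Per-piece attacks for B:
  BN@(0,2): attacks (1,4) (2,3) (1,0) (2,1)
  BK@(1,2): attacks (1,3) (1,1) (2,2) (0,2) (2,3) (2,1) (0,3) (0,1)
  BK@(1,5): attacks (1,4) (2,5) (0,5) (2,4) (0,4)
Union (14 distinct): (0,1) (0,2) (0,3) (0,4) (0,5) (1,0) (1,1) (1,3) (1,4) (2,1) (2,2) (2,3) (2,4) (2,5)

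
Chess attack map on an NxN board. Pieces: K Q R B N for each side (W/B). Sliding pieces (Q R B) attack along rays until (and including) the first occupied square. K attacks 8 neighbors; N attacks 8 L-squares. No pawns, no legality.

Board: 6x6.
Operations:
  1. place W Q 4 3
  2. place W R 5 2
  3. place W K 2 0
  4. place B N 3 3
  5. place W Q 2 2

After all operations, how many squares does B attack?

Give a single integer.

Op 1: place WQ@(4,3)
Op 2: place WR@(5,2)
Op 3: place WK@(2,0)
Op 4: place BN@(3,3)
Op 5: place WQ@(2,2)
Per-piece attacks for B:
  BN@(3,3): attacks (4,5) (5,4) (2,5) (1,4) (4,1) (5,2) (2,1) (1,2)
Union (8 distinct): (1,2) (1,4) (2,1) (2,5) (4,1) (4,5) (5,2) (5,4)

Answer: 8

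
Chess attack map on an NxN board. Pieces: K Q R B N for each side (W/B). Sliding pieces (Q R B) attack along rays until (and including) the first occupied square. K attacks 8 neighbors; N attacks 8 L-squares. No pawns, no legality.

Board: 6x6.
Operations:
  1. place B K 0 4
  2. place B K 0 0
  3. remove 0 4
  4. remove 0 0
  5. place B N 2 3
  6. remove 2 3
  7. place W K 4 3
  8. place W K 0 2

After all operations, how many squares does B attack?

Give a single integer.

Answer: 0

Derivation:
Op 1: place BK@(0,4)
Op 2: place BK@(0,0)
Op 3: remove (0,4)
Op 4: remove (0,0)
Op 5: place BN@(2,3)
Op 6: remove (2,3)
Op 7: place WK@(4,3)
Op 8: place WK@(0,2)
Per-piece attacks for B:
Union (0 distinct): (none)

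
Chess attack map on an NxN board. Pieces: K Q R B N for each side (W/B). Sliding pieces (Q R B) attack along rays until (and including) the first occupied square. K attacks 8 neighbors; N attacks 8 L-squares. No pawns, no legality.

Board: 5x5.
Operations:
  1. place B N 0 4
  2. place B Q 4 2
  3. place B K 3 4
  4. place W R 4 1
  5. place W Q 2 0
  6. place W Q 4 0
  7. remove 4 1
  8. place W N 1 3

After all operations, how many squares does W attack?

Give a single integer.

Answer: 18

Derivation:
Op 1: place BN@(0,4)
Op 2: place BQ@(4,2)
Op 3: place BK@(3,4)
Op 4: place WR@(4,1)
Op 5: place WQ@(2,0)
Op 6: place WQ@(4,0)
Op 7: remove (4,1)
Op 8: place WN@(1,3)
Per-piece attacks for W:
  WN@(1,3): attacks (3,4) (2,1) (3,2) (0,1)
  WQ@(2,0): attacks (2,1) (2,2) (2,3) (2,4) (3,0) (4,0) (1,0) (0,0) (3,1) (4,2) (1,1) (0,2) [ray(1,0) blocked at (4,0); ray(1,1) blocked at (4,2)]
  WQ@(4,0): attacks (4,1) (4,2) (3,0) (2,0) (3,1) (2,2) (1,3) [ray(0,1) blocked at (4,2); ray(-1,0) blocked at (2,0); ray(-1,1) blocked at (1,3)]
Union (18 distinct): (0,0) (0,1) (0,2) (1,0) (1,1) (1,3) (2,0) (2,1) (2,2) (2,3) (2,4) (3,0) (3,1) (3,2) (3,4) (4,0) (4,1) (4,2)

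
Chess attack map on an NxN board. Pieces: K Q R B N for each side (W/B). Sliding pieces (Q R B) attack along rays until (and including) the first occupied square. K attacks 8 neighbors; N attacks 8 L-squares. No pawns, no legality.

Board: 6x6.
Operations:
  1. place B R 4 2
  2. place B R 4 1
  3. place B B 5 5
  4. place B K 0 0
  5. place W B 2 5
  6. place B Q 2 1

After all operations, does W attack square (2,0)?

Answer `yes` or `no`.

Answer: no

Derivation:
Op 1: place BR@(4,2)
Op 2: place BR@(4,1)
Op 3: place BB@(5,5)
Op 4: place BK@(0,0)
Op 5: place WB@(2,5)
Op 6: place BQ@(2,1)
Per-piece attacks for W:
  WB@(2,5): attacks (3,4) (4,3) (5,2) (1,4) (0,3)
W attacks (2,0): no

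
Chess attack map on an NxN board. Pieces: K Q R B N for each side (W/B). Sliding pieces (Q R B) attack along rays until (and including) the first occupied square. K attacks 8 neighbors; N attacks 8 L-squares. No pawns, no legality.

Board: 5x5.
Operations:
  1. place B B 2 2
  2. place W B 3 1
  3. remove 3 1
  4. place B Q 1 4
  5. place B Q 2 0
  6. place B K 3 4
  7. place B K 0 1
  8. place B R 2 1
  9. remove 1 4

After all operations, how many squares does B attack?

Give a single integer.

Op 1: place BB@(2,2)
Op 2: place WB@(3,1)
Op 3: remove (3,1)
Op 4: place BQ@(1,4)
Op 5: place BQ@(2,0)
Op 6: place BK@(3,4)
Op 7: place BK@(0,1)
Op 8: place BR@(2,1)
Op 9: remove (1,4)
Per-piece attacks for B:
  BK@(0,1): attacks (0,2) (0,0) (1,1) (1,2) (1,0)
  BQ@(2,0): attacks (2,1) (3,0) (4,0) (1,0) (0,0) (3,1) (4,2) (1,1) (0,2) [ray(0,1) blocked at (2,1)]
  BR@(2,1): attacks (2,2) (2,0) (3,1) (4,1) (1,1) (0,1) [ray(0,1) blocked at (2,2); ray(0,-1) blocked at (2,0); ray(-1,0) blocked at (0,1)]
  BB@(2,2): attacks (3,3) (4,4) (3,1) (4,0) (1,3) (0,4) (1,1) (0,0)
  BK@(3,4): attacks (3,3) (4,4) (2,4) (4,3) (2,3)
Union (21 distinct): (0,0) (0,1) (0,2) (0,4) (1,0) (1,1) (1,2) (1,3) (2,0) (2,1) (2,2) (2,3) (2,4) (3,0) (3,1) (3,3) (4,0) (4,1) (4,2) (4,3) (4,4)

Answer: 21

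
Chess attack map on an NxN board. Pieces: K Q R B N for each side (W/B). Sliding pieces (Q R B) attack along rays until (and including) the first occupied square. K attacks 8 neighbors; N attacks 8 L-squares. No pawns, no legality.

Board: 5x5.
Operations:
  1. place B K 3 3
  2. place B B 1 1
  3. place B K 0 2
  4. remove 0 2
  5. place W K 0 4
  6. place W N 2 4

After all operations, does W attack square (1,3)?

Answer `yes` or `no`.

Op 1: place BK@(3,3)
Op 2: place BB@(1,1)
Op 3: place BK@(0,2)
Op 4: remove (0,2)
Op 5: place WK@(0,4)
Op 6: place WN@(2,4)
Per-piece attacks for W:
  WK@(0,4): attacks (0,3) (1,4) (1,3)
  WN@(2,4): attacks (3,2) (4,3) (1,2) (0,3)
W attacks (1,3): yes

Answer: yes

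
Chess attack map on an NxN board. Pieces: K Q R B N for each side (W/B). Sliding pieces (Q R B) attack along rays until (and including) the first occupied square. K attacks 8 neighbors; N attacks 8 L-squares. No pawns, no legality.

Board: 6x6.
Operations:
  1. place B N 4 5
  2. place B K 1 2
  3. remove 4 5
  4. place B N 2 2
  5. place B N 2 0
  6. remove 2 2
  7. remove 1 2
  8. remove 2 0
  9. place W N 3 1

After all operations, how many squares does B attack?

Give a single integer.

Op 1: place BN@(4,5)
Op 2: place BK@(1,2)
Op 3: remove (4,5)
Op 4: place BN@(2,2)
Op 5: place BN@(2,0)
Op 6: remove (2,2)
Op 7: remove (1,2)
Op 8: remove (2,0)
Op 9: place WN@(3,1)
Per-piece attacks for B:
Union (0 distinct): (none)

Answer: 0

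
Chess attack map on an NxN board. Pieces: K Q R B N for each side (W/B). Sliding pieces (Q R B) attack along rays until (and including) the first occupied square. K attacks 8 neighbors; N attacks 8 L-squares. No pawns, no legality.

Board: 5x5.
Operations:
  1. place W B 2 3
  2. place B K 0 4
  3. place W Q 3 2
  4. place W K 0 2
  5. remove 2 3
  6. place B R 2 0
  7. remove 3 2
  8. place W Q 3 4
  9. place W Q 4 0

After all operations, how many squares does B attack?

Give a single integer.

Answer: 11

Derivation:
Op 1: place WB@(2,3)
Op 2: place BK@(0,4)
Op 3: place WQ@(3,2)
Op 4: place WK@(0,2)
Op 5: remove (2,3)
Op 6: place BR@(2,0)
Op 7: remove (3,2)
Op 8: place WQ@(3,4)
Op 9: place WQ@(4,0)
Per-piece attacks for B:
  BK@(0,4): attacks (0,3) (1,4) (1,3)
  BR@(2,0): attacks (2,1) (2,2) (2,3) (2,4) (3,0) (4,0) (1,0) (0,0) [ray(1,0) blocked at (4,0)]
Union (11 distinct): (0,0) (0,3) (1,0) (1,3) (1,4) (2,1) (2,2) (2,3) (2,4) (3,0) (4,0)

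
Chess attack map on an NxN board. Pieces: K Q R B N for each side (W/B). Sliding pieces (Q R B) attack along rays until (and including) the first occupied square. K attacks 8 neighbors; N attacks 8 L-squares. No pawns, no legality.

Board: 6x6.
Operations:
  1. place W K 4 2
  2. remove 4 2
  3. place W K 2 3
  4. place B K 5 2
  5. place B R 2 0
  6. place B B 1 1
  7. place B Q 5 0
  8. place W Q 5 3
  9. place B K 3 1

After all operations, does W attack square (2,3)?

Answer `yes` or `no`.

Answer: yes

Derivation:
Op 1: place WK@(4,2)
Op 2: remove (4,2)
Op 3: place WK@(2,3)
Op 4: place BK@(5,2)
Op 5: place BR@(2,0)
Op 6: place BB@(1,1)
Op 7: place BQ@(5,0)
Op 8: place WQ@(5,3)
Op 9: place BK@(3,1)
Per-piece attacks for W:
  WK@(2,3): attacks (2,4) (2,2) (3,3) (1,3) (3,4) (3,2) (1,4) (1,2)
  WQ@(5,3): attacks (5,4) (5,5) (5,2) (4,3) (3,3) (2,3) (4,4) (3,5) (4,2) (3,1) [ray(0,-1) blocked at (5,2); ray(-1,0) blocked at (2,3); ray(-1,-1) blocked at (3,1)]
W attacks (2,3): yes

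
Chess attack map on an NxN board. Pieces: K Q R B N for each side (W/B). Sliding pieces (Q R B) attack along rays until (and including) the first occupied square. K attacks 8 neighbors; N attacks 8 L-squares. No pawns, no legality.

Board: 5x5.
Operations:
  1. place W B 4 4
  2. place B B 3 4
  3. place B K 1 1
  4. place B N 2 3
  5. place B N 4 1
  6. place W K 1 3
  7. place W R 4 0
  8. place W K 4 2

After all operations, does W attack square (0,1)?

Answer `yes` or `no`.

Op 1: place WB@(4,4)
Op 2: place BB@(3,4)
Op 3: place BK@(1,1)
Op 4: place BN@(2,3)
Op 5: place BN@(4,1)
Op 6: place WK@(1,3)
Op 7: place WR@(4,0)
Op 8: place WK@(4,2)
Per-piece attacks for W:
  WK@(1,3): attacks (1,4) (1,2) (2,3) (0,3) (2,4) (2,2) (0,4) (0,2)
  WR@(4,0): attacks (4,1) (3,0) (2,0) (1,0) (0,0) [ray(0,1) blocked at (4,1)]
  WK@(4,2): attacks (4,3) (4,1) (3,2) (3,3) (3,1)
  WB@(4,4): attacks (3,3) (2,2) (1,1) [ray(-1,-1) blocked at (1,1)]
W attacks (0,1): no

Answer: no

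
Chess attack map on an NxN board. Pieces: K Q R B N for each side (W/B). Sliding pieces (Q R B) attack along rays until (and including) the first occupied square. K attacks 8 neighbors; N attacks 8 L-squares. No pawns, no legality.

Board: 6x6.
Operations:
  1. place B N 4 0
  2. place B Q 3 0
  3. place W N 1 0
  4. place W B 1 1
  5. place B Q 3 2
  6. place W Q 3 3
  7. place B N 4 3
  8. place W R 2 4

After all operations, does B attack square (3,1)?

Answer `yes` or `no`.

Answer: yes

Derivation:
Op 1: place BN@(4,0)
Op 2: place BQ@(3,0)
Op 3: place WN@(1,0)
Op 4: place WB@(1,1)
Op 5: place BQ@(3,2)
Op 6: place WQ@(3,3)
Op 7: place BN@(4,3)
Op 8: place WR@(2,4)
Per-piece attacks for B:
  BQ@(3,0): attacks (3,1) (3,2) (4,0) (2,0) (1,0) (4,1) (5,2) (2,1) (1,2) (0,3) [ray(0,1) blocked at (3,2); ray(1,0) blocked at (4,0); ray(-1,0) blocked at (1,0)]
  BQ@(3,2): attacks (3,3) (3,1) (3,0) (4,2) (5,2) (2,2) (1,2) (0,2) (4,3) (4,1) (5,0) (2,3) (1,4) (0,5) (2,1) (1,0) [ray(0,1) blocked at (3,3); ray(0,-1) blocked at (3,0); ray(1,1) blocked at (4,3); ray(-1,-1) blocked at (1,0)]
  BN@(4,0): attacks (5,2) (3,2) (2,1)
  BN@(4,3): attacks (5,5) (3,5) (2,4) (5,1) (3,1) (2,2)
B attacks (3,1): yes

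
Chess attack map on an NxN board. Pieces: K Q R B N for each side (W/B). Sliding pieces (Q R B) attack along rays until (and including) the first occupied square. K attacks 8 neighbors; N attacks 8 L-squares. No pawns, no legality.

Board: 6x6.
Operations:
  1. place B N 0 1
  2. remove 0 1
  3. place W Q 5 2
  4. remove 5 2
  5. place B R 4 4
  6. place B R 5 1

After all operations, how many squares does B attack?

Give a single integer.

Answer: 18

Derivation:
Op 1: place BN@(0,1)
Op 2: remove (0,1)
Op 3: place WQ@(5,2)
Op 4: remove (5,2)
Op 5: place BR@(4,4)
Op 6: place BR@(5,1)
Per-piece attacks for B:
  BR@(4,4): attacks (4,5) (4,3) (4,2) (4,1) (4,0) (5,4) (3,4) (2,4) (1,4) (0,4)
  BR@(5,1): attacks (5,2) (5,3) (5,4) (5,5) (5,0) (4,1) (3,1) (2,1) (1,1) (0,1)
Union (18 distinct): (0,1) (0,4) (1,1) (1,4) (2,1) (2,4) (3,1) (3,4) (4,0) (4,1) (4,2) (4,3) (4,5) (5,0) (5,2) (5,3) (5,4) (5,5)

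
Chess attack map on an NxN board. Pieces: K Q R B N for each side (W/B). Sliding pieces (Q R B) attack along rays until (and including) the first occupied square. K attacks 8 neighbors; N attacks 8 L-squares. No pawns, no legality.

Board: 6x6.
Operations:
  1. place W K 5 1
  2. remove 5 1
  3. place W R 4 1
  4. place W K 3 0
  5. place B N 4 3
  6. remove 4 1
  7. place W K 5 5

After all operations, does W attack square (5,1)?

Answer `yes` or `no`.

Answer: no

Derivation:
Op 1: place WK@(5,1)
Op 2: remove (5,1)
Op 3: place WR@(4,1)
Op 4: place WK@(3,0)
Op 5: place BN@(4,3)
Op 6: remove (4,1)
Op 7: place WK@(5,5)
Per-piece attacks for W:
  WK@(3,0): attacks (3,1) (4,0) (2,0) (4,1) (2,1)
  WK@(5,5): attacks (5,4) (4,5) (4,4)
W attacks (5,1): no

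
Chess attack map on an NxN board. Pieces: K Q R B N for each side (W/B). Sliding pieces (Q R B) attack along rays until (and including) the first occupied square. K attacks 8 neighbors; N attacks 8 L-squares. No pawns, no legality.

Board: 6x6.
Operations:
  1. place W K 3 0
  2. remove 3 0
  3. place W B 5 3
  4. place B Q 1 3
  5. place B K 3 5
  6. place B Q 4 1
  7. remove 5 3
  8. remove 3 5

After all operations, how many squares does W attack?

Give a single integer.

Answer: 0

Derivation:
Op 1: place WK@(3,0)
Op 2: remove (3,0)
Op 3: place WB@(5,3)
Op 4: place BQ@(1,3)
Op 5: place BK@(3,5)
Op 6: place BQ@(4,1)
Op 7: remove (5,3)
Op 8: remove (3,5)
Per-piece attacks for W:
Union (0 distinct): (none)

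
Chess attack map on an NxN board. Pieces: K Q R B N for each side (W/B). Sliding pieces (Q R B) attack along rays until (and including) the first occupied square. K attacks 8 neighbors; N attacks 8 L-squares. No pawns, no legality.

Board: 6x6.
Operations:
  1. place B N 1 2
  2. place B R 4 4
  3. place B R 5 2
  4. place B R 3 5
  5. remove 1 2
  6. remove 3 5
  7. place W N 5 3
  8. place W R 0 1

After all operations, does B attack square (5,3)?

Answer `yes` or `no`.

Op 1: place BN@(1,2)
Op 2: place BR@(4,4)
Op 3: place BR@(5,2)
Op 4: place BR@(3,5)
Op 5: remove (1,2)
Op 6: remove (3,5)
Op 7: place WN@(5,3)
Op 8: place WR@(0,1)
Per-piece attacks for B:
  BR@(4,4): attacks (4,5) (4,3) (4,2) (4,1) (4,0) (5,4) (3,4) (2,4) (1,4) (0,4)
  BR@(5,2): attacks (5,3) (5,1) (5,0) (4,2) (3,2) (2,2) (1,2) (0,2) [ray(0,1) blocked at (5,3)]
B attacks (5,3): yes

Answer: yes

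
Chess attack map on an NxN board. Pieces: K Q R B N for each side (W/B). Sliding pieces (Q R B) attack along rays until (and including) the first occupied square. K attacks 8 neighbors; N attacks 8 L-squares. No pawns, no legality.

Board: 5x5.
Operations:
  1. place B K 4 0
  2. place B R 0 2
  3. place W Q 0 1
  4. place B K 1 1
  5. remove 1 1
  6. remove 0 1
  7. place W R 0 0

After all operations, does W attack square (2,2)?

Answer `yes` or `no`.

Answer: no

Derivation:
Op 1: place BK@(4,0)
Op 2: place BR@(0,2)
Op 3: place WQ@(0,1)
Op 4: place BK@(1,1)
Op 5: remove (1,1)
Op 6: remove (0,1)
Op 7: place WR@(0,0)
Per-piece attacks for W:
  WR@(0,0): attacks (0,1) (0,2) (1,0) (2,0) (3,0) (4,0) [ray(0,1) blocked at (0,2); ray(1,0) blocked at (4,0)]
W attacks (2,2): no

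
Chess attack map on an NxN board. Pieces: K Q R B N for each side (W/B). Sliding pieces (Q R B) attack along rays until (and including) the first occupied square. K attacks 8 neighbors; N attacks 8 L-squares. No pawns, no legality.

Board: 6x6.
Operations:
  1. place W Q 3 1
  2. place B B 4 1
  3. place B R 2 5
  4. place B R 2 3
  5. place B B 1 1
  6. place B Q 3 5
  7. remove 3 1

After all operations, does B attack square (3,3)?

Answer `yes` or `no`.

Op 1: place WQ@(3,1)
Op 2: place BB@(4,1)
Op 3: place BR@(2,5)
Op 4: place BR@(2,3)
Op 5: place BB@(1,1)
Op 6: place BQ@(3,5)
Op 7: remove (3,1)
Per-piece attacks for B:
  BB@(1,1): attacks (2,2) (3,3) (4,4) (5,5) (2,0) (0,2) (0,0)
  BR@(2,3): attacks (2,4) (2,5) (2,2) (2,1) (2,0) (3,3) (4,3) (5,3) (1,3) (0,3) [ray(0,1) blocked at (2,5)]
  BR@(2,5): attacks (2,4) (2,3) (3,5) (1,5) (0,5) [ray(0,-1) blocked at (2,3); ray(1,0) blocked at (3,5)]
  BQ@(3,5): attacks (3,4) (3,3) (3,2) (3,1) (3,0) (4,5) (5,5) (2,5) (4,4) (5,3) (2,4) (1,3) (0,2) [ray(-1,0) blocked at (2,5)]
  BB@(4,1): attacks (5,2) (5,0) (3,2) (2,3) (3,0) [ray(-1,1) blocked at (2,3)]
B attacks (3,3): yes

Answer: yes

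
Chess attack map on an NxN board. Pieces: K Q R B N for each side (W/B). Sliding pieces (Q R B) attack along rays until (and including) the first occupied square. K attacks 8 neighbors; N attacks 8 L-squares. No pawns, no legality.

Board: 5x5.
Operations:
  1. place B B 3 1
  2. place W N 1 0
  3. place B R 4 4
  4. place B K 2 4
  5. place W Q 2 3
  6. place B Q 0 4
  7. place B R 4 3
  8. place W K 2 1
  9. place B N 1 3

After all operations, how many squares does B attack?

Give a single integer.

Answer: 19

Derivation:
Op 1: place BB@(3,1)
Op 2: place WN@(1,0)
Op 3: place BR@(4,4)
Op 4: place BK@(2,4)
Op 5: place WQ@(2,3)
Op 6: place BQ@(0,4)
Op 7: place BR@(4,3)
Op 8: place WK@(2,1)
Op 9: place BN@(1,3)
Per-piece attacks for B:
  BQ@(0,4): attacks (0,3) (0,2) (0,1) (0,0) (1,4) (2,4) (1,3) [ray(1,0) blocked at (2,4); ray(1,-1) blocked at (1,3)]
  BN@(1,3): attacks (3,4) (2,1) (3,2) (0,1)
  BK@(2,4): attacks (2,3) (3,4) (1,4) (3,3) (1,3)
  BB@(3,1): attacks (4,2) (4,0) (2,2) (1,3) (2,0) [ray(-1,1) blocked at (1,3)]
  BR@(4,3): attacks (4,4) (4,2) (4,1) (4,0) (3,3) (2,3) [ray(0,1) blocked at (4,4); ray(-1,0) blocked at (2,3)]
  BR@(4,4): attacks (4,3) (3,4) (2,4) [ray(0,-1) blocked at (4,3); ray(-1,0) blocked at (2,4)]
Union (19 distinct): (0,0) (0,1) (0,2) (0,3) (1,3) (1,4) (2,0) (2,1) (2,2) (2,3) (2,4) (3,2) (3,3) (3,4) (4,0) (4,1) (4,2) (4,3) (4,4)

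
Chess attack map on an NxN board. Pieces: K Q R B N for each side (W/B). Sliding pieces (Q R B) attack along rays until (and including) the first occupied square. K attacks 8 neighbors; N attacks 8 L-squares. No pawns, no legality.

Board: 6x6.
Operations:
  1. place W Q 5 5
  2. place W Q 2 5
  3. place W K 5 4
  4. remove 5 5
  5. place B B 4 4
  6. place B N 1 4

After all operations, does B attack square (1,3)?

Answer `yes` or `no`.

Answer: no

Derivation:
Op 1: place WQ@(5,5)
Op 2: place WQ@(2,5)
Op 3: place WK@(5,4)
Op 4: remove (5,5)
Op 5: place BB@(4,4)
Op 6: place BN@(1,4)
Per-piece attacks for B:
  BN@(1,4): attacks (3,5) (2,2) (3,3) (0,2)
  BB@(4,4): attacks (5,5) (5,3) (3,5) (3,3) (2,2) (1,1) (0,0)
B attacks (1,3): no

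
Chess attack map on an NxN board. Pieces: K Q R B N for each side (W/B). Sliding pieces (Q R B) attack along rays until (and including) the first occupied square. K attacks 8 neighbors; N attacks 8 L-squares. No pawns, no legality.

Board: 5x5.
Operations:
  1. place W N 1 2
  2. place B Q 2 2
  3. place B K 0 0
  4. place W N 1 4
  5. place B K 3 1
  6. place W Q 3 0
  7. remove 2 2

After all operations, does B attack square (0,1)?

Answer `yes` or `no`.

Answer: yes

Derivation:
Op 1: place WN@(1,2)
Op 2: place BQ@(2,2)
Op 3: place BK@(0,0)
Op 4: place WN@(1,4)
Op 5: place BK@(3,1)
Op 6: place WQ@(3,0)
Op 7: remove (2,2)
Per-piece attacks for B:
  BK@(0,0): attacks (0,1) (1,0) (1,1)
  BK@(3,1): attacks (3,2) (3,0) (4,1) (2,1) (4,2) (4,0) (2,2) (2,0)
B attacks (0,1): yes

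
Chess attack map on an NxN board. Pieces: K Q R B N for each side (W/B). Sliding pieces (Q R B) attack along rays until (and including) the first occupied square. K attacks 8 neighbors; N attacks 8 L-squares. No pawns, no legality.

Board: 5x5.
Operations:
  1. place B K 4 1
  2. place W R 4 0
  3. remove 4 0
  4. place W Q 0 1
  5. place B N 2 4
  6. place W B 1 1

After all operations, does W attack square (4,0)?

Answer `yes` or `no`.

Answer: no

Derivation:
Op 1: place BK@(4,1)
Op 2: place WR@(4,0)
Op 3: remove (4,0)
Op 4: place WQ@(0,1)
Op 5: place BN@(2,4)
Op 6: place WB@(1,1)
Per-piece attacks for W:
  WQ@(0,1): attacks (0,2) (0,3) (0,4) (0,0) (1,1) (1,2) (2,3) (3,4) (1,0) [ray(1,0) blocked at (1,1)]
  WB@(1,1): attacks (2,2) (3,3) (4,4) (2,0) (0,2) (0,0)
W attacks (4,0): no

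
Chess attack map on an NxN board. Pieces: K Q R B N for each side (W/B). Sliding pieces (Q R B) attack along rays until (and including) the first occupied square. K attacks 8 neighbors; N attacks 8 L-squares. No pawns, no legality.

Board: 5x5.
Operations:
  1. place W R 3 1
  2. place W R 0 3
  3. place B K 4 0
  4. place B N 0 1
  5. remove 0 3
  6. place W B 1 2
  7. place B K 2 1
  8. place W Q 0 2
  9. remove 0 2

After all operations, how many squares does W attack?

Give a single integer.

Op 1: place WR@(3,1)
Op 2: place WR@(0,3)
Op 3: place BK@(4,0)
Op 4: place BN@(0,1)
Op 5: remove (0,3)
Op 6: place WB@(1,2)
Op 7: place BK@(2,1)
Op 8: place WQ@(0,2)
Op 9: remove (0,2)
Per-piece attacks for W:
  WB@(1,2): attacks (2,3) (3,4) (2,1) (0,3) (0,1) [ray(1,-1) blocked at (2,1); ray(-1,-1) blocked at (0,1)]
  WR@(3,1): attacks (3,2) (3,3) (3,4) (3,0) (4,1) (2,1) [ray(-1,0) blocked at (2,1)]
Union (9 distinct): (0,1) (0,3) (2,1) (2,3) (3,0) (3,2) (3,3) (3,4) (4,1)

Answer: 9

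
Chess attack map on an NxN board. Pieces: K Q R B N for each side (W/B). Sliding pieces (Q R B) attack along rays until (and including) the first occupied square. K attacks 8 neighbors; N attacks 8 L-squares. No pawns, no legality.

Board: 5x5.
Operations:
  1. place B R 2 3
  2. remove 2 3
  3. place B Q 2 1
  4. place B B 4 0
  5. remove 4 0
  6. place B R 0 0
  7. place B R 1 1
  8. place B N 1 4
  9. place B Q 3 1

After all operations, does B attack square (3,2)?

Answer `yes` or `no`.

Op 1: place BR@(2,3)
Op 2: remove (2,3)
Op 3: place BQ@(2,1)
Op 4: place BB@(4,0)
Op 5: remove (4,0)
Op 6: place BR@(0,0)
Op 7: place BR@(1,1)
Op 8: place BN@(1,4)
Op 9: place BQ@(3,1)
Per-piece attacks for B:
  BR@(0,0): attacks (0,1) (0,2) (0,3) (0,4) (1,0) (2,0) (3,0) (4,0)
  BR@(1,1): attacks (1,2) (1,3) (1,4) (1,0) (2,1) (0,1) [ray(0,1) blocked at (1,4); ray(1,0) blocked at (2,1)]
  BN@(1,4): attacks (2,2) (3,3) (0,2)
  BQ@(2,1): attacks (2,2) (2,3) (2,4) (2,0) (3,1) (1,1) (3,2) (4,3) (3,0) (1,2) (0,3) (1,0) [ray(1,0) blocked at (3,1); ray(-1,0) blocked at (1,1)]
  BQ@(3,1): attacks (3,2) (3,3) (3,4) (3,0) (4,1) (2,1) (4,2) (4,0) (2,2) (1,3) (0,4) (2,0) [ray(-1,0) blocked at (2,1)]
B attacks (3,2): yes

Answer: yes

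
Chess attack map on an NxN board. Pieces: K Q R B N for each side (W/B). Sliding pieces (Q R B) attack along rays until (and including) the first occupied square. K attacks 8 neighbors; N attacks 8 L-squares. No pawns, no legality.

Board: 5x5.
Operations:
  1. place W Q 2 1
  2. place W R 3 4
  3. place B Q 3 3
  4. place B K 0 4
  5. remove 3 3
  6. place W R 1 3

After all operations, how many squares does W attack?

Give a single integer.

Answer: 18

Derivation:
Op 1: place WQ@(2,1)
Op 2: place WR@(3,4)
Op 3: place BQ@(3,3)
Op 4: place BK@(0,4)
Op 5: remove (3,3)
Op 6: place WR@(1,3)
Per-piece attacks for W:
  WR@(1,3): attacks (1,4) (1,2) (1,1) (1,0) (2,3) (3,3) (4,3) (0,3)
  WQ@(2,1): attacks (2,2) (2,3) (2,4) (2,0) (3,1) (4,1) (1,1) (0,1) (3,2) (4,3) (3,0) (1,2) (0,3) (1,0)
  WR@(3,4): attacks (3,3) (3,2) (3,1) (3,0) (4,4) (2,4) (1,4) (0,4) [ray(-1,0) blocked at (0,4)]
Union (18 distinct): (0,1) (0,3) (0,4) (1,0) (1,1) (1,2) (1,4) (2,0) (2,2) (2,3) (2,4) (3,0) (3,1) (3,2) (3,3) (4,1) (4,3) (4,4)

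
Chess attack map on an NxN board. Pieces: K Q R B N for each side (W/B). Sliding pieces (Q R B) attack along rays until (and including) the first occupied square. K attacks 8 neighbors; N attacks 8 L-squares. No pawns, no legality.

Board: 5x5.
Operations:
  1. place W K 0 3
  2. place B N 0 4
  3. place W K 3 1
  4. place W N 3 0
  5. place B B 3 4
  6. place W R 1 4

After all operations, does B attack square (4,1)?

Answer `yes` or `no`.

Answer: no

Derivation:
Op 1: place WK@(0,3)
Op 2: place BN@(0,4)
Op 3: place WK@(3,1)
Op 4: place WN@(3,0)
Op 5: place BB@(3,4)
Op 6: place WR@(1,4)
Per-piece attacks for B:
  BN@(0,4): attacks (1,2) (2,3)
  BB@(3,4): attacks (4,3) (2,3) (1,2) (0,1)
B attacks (4,1): no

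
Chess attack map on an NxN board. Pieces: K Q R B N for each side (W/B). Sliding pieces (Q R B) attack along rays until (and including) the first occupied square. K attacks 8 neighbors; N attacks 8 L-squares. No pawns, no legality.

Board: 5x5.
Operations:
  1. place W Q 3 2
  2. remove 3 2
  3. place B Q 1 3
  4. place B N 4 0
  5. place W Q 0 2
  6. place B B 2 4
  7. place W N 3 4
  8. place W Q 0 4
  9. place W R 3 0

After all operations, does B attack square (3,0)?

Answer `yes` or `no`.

Op 1: place WQ@(3,2)
Op 2: remove (3,2)
Op 3: place BQ@(1,3)
Op 4: place BN@(4,0)
Op 5: place WQ@(0,2)
Op 6: place BB@(2,4)
Op 7: place WN@(3,4)
Op 8: place WQ@(0,4)
Op 9: place WR@(3,0)
Per-piece attacks for B:
  BQ@(1,3): attacks (1,4) (1,2) (1,1) (1,0) (2,3) (3,3) (4,3) (0,3) (2,4) (2,2) (3,1) (4,0) (0,4) (0,2) [ray(1,1) blocked at (2,4); ray(1,-1) blocked at (4,0); ray(-1,1) blocked at (0,4); ray(-1,-1) blocked at (0,2)]
  BB@(2,4): attacks (3,3) (4,2) (1,3) [ray(-1,-1) blocked at (1,3)]
  BN@(4,0): attacks (3,2) (2,1)
B attacks (3,0): no

Answer: no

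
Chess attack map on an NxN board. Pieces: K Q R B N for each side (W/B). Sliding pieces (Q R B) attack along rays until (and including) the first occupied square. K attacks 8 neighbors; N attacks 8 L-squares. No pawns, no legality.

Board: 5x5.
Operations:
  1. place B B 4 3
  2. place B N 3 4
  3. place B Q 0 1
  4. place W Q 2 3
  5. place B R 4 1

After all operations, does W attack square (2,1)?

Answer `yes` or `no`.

Op 1: place BB@(4,3)
Op 2: place BN@(3,4)
Op 3: place BQ@(0,1)
Op 4: place WQ@(2,3)
Op 5: place BR@(4,1)
Per-piece attacks for W:
  WQ@(2,3): attacks (2,4) (2,2) (2,1) (2,0) (3,3) (4,3) (1,3) (0,3) (3,4) (3,2) (4,1) (1,4) (1,2) (0,1) [ray(1,0) blocked at (4,3); ray(1,1) blocked at (3,4); ray(1,-1) blocked at (4,1); ray(-1,-1) blocked at (0,1)]
W attacks (2,1): yes

Answer: yes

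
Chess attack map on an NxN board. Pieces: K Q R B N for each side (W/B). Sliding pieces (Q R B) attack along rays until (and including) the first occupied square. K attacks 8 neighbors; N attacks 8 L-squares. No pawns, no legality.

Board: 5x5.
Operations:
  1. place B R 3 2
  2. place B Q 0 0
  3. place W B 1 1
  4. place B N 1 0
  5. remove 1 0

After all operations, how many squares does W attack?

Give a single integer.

Op 1: place BR@(3,2)
Op 2: place BQ@(0,0)
Op 3: place WB@(1,1)
Op 4: place BN@(1,0)
Op 5: remove (1,0)
Per-piece attacks for W:
  WB@(1,1): attacks (2,2) (3,3) (4,4) (2,0) (0,2) (0,0) [ray(-1,-1) blocked at (0,0)]
Union (6 distinct): (0,0) (0,2) (2,0) (2,2) (3,3) (4,4)

Answer: 6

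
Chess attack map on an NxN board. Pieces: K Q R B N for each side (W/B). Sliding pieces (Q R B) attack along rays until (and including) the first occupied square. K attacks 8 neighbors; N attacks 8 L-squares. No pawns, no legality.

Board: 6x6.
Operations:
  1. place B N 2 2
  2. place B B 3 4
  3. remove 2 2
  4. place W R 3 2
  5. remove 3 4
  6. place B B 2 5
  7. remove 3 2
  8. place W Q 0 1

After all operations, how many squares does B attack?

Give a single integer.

Op 1: place BN@(2,2)
Op 2: place BB@(3,4)
Op 3: remove (2,2)
Op 4: place WR@(3,2)
Op 5: remove (3,4)
Op 6: place BB@(2,5)
Op 7: remove (3,2)
Op 8: place WQ@(0,1)
Per-piece attacks for B:
  BB@(2,5): attacks (3,4) (4,3) (5,2) (1,4) (0,3)
Union (5 distinct): (0,3) (1,4) (3,4) (4,3) (5,2)

Answer: 5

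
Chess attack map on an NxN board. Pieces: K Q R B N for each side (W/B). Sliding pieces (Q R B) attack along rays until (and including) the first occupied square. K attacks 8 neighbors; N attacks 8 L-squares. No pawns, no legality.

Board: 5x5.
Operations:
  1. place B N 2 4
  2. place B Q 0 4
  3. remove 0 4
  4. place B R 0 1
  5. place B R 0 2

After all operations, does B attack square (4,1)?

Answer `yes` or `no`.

Answer: yes

Derivation:
Op 1: place BN@(2,4)
Op 2: place BQ@(0,4)
Op 3: remove (0,4)
Op 4: place BR@(0,1)
Op 5: place BR@(0,2)
Per-piece attacks for B:
  BR@(0,1): attacks (0,2) (0,0) (1,1) (2,1) (3,1) (4,1) [ray(0,1) blocked at (0,2)]
  BR@(0,2): attacks (0,3) (0,4) (0,1) (1,2) (2,2) (3,2) (4,2) [ray(0,-1) blocked at (0,1)]
  BN@(2,4): attacks (3,2) (4,3) (1,2) (0,3)
B attacks (4,1): yes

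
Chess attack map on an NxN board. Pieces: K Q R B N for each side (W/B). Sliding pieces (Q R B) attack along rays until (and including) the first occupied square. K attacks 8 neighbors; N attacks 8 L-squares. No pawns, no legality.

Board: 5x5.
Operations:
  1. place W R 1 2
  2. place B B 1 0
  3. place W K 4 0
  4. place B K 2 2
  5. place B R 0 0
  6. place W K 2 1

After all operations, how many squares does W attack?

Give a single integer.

Op 1: place WR@(1,2)
Op 2: place BB@(1,0)
Op 3: place WK@(4,0)
Op 4: place BK@(2,2)
Op 5: place BR@(0,0)
Op 6: place WK@(2,1)
Per-piece attacks for W:
  WR@(1,2): attacks (1,3) (1,4) (1,1) (1,0) (2,2) (0,2) [ray(0,-1) blocked at (1,0); ray(1,0) blocked at (2,2)]
  WK@(2,1): attacks (2,2) (2,0) (3,1) (1,1) (3,2) (3,0) (1,2) (1,0)
  WK@(4,0): attacks (4,1) (3,0) (3,1)
Union (12 distinct): (0,2) (1,0) (1,1) (1,2) (1,3) (1,4) (2,0) (2,2) (3,0) (3,1) (3,2) (4,1)

Answer: 12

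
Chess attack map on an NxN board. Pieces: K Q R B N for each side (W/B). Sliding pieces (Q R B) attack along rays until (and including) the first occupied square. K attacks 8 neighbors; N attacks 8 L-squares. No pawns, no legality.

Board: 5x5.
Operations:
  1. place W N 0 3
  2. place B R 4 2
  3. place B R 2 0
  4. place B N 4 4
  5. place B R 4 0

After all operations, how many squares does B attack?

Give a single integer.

Op 1: place WN@(0,3)
Op 2: place BR@(4,2)
Op 3: place BR@(2,0)
Op 4: place BN@(4,4)
Op 5: place BR@(4,0)
Per-piece attacks for B:
  BR@(2,0): attacks (2,1) (2,2) (2,3) (2,4) (3,0) (4,0) (1,0) (0,0) [ray(1,0) blocked at (4,0)]
  BR@(4,0): attacks (4,1) (4,2) (3,0) (2,0) [ray(0,1) blocked at (4,2); ray(-1,0) blocked at (2,0)]
  BR@(4,2): attacks (4,3) (4,4) (4,1) (4,0) (3,2) (2,2) (1,2) (0,2) [ray(0,1) blocked at (4,4); ray(0,-1) blocked at (4,0)]
  BN@(4,4): attacks (3,2) (2,3)
Union (16 distinct): (0,0) (0,2) (1,0) (1,2) (2,0) (2,1) (2,2) (2,3) (2,4) (3,0) (3,2) (4,0) (4,1) (4,2) (4,3) (4,4)

Answer: 16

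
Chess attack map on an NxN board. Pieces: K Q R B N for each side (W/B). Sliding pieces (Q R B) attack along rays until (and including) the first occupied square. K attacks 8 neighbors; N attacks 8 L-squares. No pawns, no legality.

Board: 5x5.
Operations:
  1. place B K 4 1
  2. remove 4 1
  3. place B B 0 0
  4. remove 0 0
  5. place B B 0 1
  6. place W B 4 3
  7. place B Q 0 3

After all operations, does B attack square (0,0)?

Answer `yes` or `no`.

Op 1: place BK@(4,1)
Op 2: remove (4,1)
Op 3: place BB@(0,0)
Op 4: remove (0,0)
Op 5: place BB@(0,1)
Op 6: place WB@(4,3)
Op 7: place BQ@(0,3)
Per-piece attacks for B:
  BB@(0,1): attacks (1,2) (2,3) (3,4) (1,0)
  BQ@(0,3): attacks (0,4) (0,2) (0,1) (1,3) (2,3) (3,3) (4,3) (1,4) (1,2) (2,1) (3,0) [ray(0,-1) blocked at (0,1); ray(1,0) blocked at (4,3)]
B attacks (0,0): no

Answer: no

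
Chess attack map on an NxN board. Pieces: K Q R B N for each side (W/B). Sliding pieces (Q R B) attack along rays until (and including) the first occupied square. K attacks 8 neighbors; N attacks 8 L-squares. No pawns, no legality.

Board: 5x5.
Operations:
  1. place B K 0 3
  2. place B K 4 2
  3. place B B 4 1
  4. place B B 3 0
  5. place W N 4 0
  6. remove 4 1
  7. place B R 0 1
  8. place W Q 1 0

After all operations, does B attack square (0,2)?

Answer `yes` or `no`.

Answer: yes

Derivation:
Op 1: place BK@(0,3)
Op 2: place BK@(4,2)
Op 3: place BB@(4,1)
Op 4: place BB@(3,0)
Op 5: place WN@(4,0)
Op 6: remove (4,1)
Op 7: place BR@(0,1)
Op 8: place WQ@(1,0)
Per-piece attacks for B:
  BR@(0,1): attacks (0,2) (0,3) (0,0) (1,1) (2,1) (3,1) (4,1) [ray(0,1) blocked at (0,3)]
  BK@(0,3): attacks (0,4) (0,2) (1,3) (1,4) (1,2)
  BB@(3,0): attacks (4,1) (2,1) (1,2) (0,3) [ray(-1,1) blocked at (0,3)]
  BK@(4,2): attacks (4,3) (4,1) (3,2) (3,3) (3,1)
B attacks (0,2): yes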